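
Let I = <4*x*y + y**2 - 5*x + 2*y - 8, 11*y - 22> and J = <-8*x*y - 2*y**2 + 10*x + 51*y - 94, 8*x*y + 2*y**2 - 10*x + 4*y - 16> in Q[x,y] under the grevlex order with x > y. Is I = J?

Since reduced Gröbner bases are canonical representatives of ideals under a given ordering, it suffices to compute and compare them.
Buchberger on the first generating set:
f_1 = 4*x*y + y**2 - 5*x + 2*y - 8, LT = x*y.
f_2 = 11*y - 22, LT = y.

S(f_1,f_2): lcm = x*y. S = 1/4*y**2 + 3/4*x + 1/2*y - 2.
  reduce S modulo (f_1, f_2):
  remainder 3/4*x ≠ 0; add g_3 = 3/4*x to the basis.

The other S-polynomials (S(f_1,g_3), S(f_2,g_3)) all reduce to 0 modulo the current basis, so we have a Gröbner basis.
Inter-reduce: drop elements whose leading term is divisible by another's, tail-reduce, and make monic.
Reduced Gröbner basis: {x, y - 2}.

Buchberger on the second generating set:
h_1 = -8*x*y - 2*y**2 + 10*x + 51*y - 94, LT = x*y.
h_2 = 8*x*y + 2*y**2 - 10*x + 4*y - 16, LT = x*y.

S(h_1,h_2): lcm = x*y. S = -55/8*y + 55/4.
  reduce S modulo (h_1, h_2):
  remainder -55/8*y + 55/4 ≠ 0; add k_3 = -55/8*y + 55/4 to the basis.

S(h_1,k_3): lcm = x*y. S = 1/4*y**2 + 3/4*x - 51/8*y + 47/4.
  reduce S modulo (h_1, h_2, k_3):
  remainder 3/4*x ≠ 0; add k_4 = 3/4*x to the basis.

The other S-polynomials (S(h_2,k_3), S(h_1,k_4), S(h_2,k_4), S(k_3,k_4)) all reduce to 0 modulo the current basis, so we have a Gröbner basis.
Inter-reduce: drop elements whose leading term is divisible by another's, tail-reduce, and make monic.
Reduced Gröbner basis: {x, y - 2}.

The two bases agree; hence the ideals are identical.

Yes, the ideals are equal.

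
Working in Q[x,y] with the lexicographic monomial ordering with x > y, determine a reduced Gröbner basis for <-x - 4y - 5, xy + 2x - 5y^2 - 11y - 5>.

f_1 = -x - 4y - 5, LT = x.
f_2 = xy + 2x - 5y^2 - 11y - 5, LT = xy.

S(f_1,f_2): lcm = xy. S = -2x + 9y^2 + 16y + 5.
  leading term x: subtract (2)·f_1 from -2x + 9y^2 + 16y + 5 → 9y^2 + 24y + 15
  leading term y^2: no divisor's leading term divides it; move 9y^2 to the remainder.
  leading term y: no divisor's leading term divides it; move 24y to the remainder.
  leading term 1: no divisor's leading term divides it; move 15 to the remainder.
  remainder 9y^2 + 24y + 15 ≠ 0; add g_3 = 9y^2 + 24y + 15 to the basis.

The other S-polynomials (S(f_1,g_3), S(f_2,g_3)) all reduce to 0 modulo the current basis, so we have a Gröbner basis.
Inter-reduce: drop elements whose leading term is divisible by another's, tail-reduce, and make monic.

G = {x + 4y + 5, y^2 + 8/3y + 5/3}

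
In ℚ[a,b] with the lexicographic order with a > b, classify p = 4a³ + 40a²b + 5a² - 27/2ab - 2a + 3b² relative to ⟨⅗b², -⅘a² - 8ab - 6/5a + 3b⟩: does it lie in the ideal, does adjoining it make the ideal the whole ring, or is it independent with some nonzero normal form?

4a³ + 40a²b + 5a² - 27/2ab - 2a + 3b² is independent of I; its normal form modulo I is 23/2ab - ½a - 15/4b.

First compute the reduced Gröbner basis of I by Buchberger's algorithm.
f_1 = ⅗b², LT = b².
f_2 = -⅘a² - 8ab - 6/5a + 3b, LT = a².

The S-polynomials (S(f_1,f_2)) all reduce to 0 modulo the current basis, so we have a Gröbner basis.
Inter-reduce: drop elements whose leading term is divisible by another's, tail-reduce, and make monic.
Reduced Gröbner basis: {a² + 10ab + 3/2a - 15/4b, b²}.
Label its elements g_1 = a² + 10ab + 3/2a - 15/4b, g_2 = b².

Reduce p = 4a³ + 40a²b + 5a² - 27/2ab - 2a + 3b² modulo G:
  leading term a³: subtract (4a)·g_1 from 4a³ + 40a²b + 5a² - 27/2ab - 2a + 3b² → -a² + 3/2ab - 2a + 3b²
  leading term a²: subtract (-1)·g_1 from -a² + 3/2ab - 2a + 3b² → 23/2ab - ½a + 3b² - 15/4b
  leading term ab: no divisor's leading term divides it; move 23/2ab to the remainder.
  leading term a: no divisor's leading term divides it; move -½a to the remainder.
  leading term b²: subtract (3)·g_2 from 3b² - 15/4b → -15/4b
  leading term b: no divisor's leading term divides it; move -15/4b to the remainder.
  normal form = 23/2ab - ½a - 15/4b.
The normal form is nonzero, so p ∉ I. Since p minus its normal form lies in I, I + (p) = I + (r) where r = 23/2ab - ½a - 15/4b; decide whether this ideal is the whole ring.
Run Buchberger on G together with r (pairs among the g_i already reduce to 0 since G is a Gröbner basis):
g_1 = a² + 10ab + 3/2a - 15/4b, LT = a².
g_2 = b², LT = b².
r = 23/2ab - ½a - 15/4b, LT = ab.

S(g_1,r): lcm = a²b. S = 1/23a² + 10ab² + 42/23ab - 15/4b².
  leading term a²: subtract (1/23)·g_1 from 1/23a² + 10ab² + 42/23ab - 15/4b² → 10ab² + 32/23ab - 3/46a - 15/4b² + 15/92b
  leading term ab²: subtract (10a)·g_2 from 10ab² + 32/23ab - 3/46a - 15/4b² + 15/92b → 32/23ab - 3/46a - 15/4b² + 15/92b
  leading term ab: subtract (64/529)·r from 32/23ab - 3/46a - 15/4b² + 15/92b → -5/1058a - 15/4b² + 1305/2116b
  leading term a: no divisor's leading term divides it; move -5/1058a to the remainder.
  leading term b²: subtract (-15/4)·g_2 from -15/4b² + 1305/2116b → 1305/2116b
  leading term b: no divisor's leading term divides it; move 1305/2116b to the remainder.
  remainder -5/1058a + 1305/2116b ≠ 0; add m_4 = -5/1058a + 1305/2116b to the basis.

S(g_2,r): lcm = ab². S = 1/23ab + 15/46b².
  leading term ab: subtract (2/529)·r from 1/23ab + 15/46b² → 1/529a + 15/46b² + 15/1058b
  leading term a: subtract (-⅖)·m_4 from 1/529a + 15/46b² + 15/1058b → 15/46b² + 6/23b
  leading term b²: subtract (15/46)·g_2 from 15/46b² + 6/23b → 6/23b
  leading term b: no divisor's leading term divides it; move 6/23b to the remainder.
  remainder 6/23b ≠ 0; add m_5 = 6/23b to the basis.

The other S-polynomials (S(g_1,g_2), S(g_1,m_4), S(g_2,m_4), S(r,m_4), S(g_1,m_5), S(g_2,m_5), S(r,m_5), S(m_4,m_5)) all reduce to 0 modulo the current basis, so we have a Gröbner basis.
Inter-reduce: drop elements whose leading term is divisible by another's, tail-reduce, and make monic.
Reduced Gröbner basis: {a, b}.
The reduced Gröbner basis of I + (p) is {a, b} ≠ {1}, a proper ideal, so the enlarged system stays consistent: p is independent of I, with normal form 23/2ab - ½a - 15/4b.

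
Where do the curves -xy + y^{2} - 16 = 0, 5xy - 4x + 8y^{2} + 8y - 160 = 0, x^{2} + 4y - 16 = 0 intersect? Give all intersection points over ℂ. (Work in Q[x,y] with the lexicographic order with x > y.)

{(0, 4)}

Compute a lex Gröbner basis by Buchberger's algorithm.
f_1 = -xy + y^{2} - 16, LT = xy.
f_2 = 5xy - 4x + 8y^{2} + 8y - 160, LT = xy.
f_3 = x^{2} + 4y - 16, LT = x^{2}.

S(f_1,f_2): lcm = xy. S = \tfrac{4}{5}x - \tfrac{13}{5}y^{2} - \tfrac{8}{5}y + 48.
  reduce S modulo (f_1, f_2, f_3):
  remainder \tfrac{4}{5}x - \tfrac{13}{5}y^{2} - \tfrac{8}{5}y + 48 ≠ 0; add h_4 = \tfrac{4}{5}x - \tfrac{13}{5}y^{2} - \tfrac{8}{5}y + 48 to the basis.

S(f_1,f_3): lcm = x^{2}y. S = -xy^{2} + 16x - 4y^{2} + 16y.
  reduce S modulo (f_1, f_2, f_3, h_4):
  remainder -y^{3} + 48y^{2} + 64y - 960 ≠ 0; add h_5 = -y^{3} + 48y^{2} + 64y - 960 to the basis.

S(f_2,f_3): lcm = x^{2}y. S = -\tfrac{4}{5}x^{2} + \tfrac{8}{5}xy^{2} + \tfrac{8}{5}xy - 32x - 4y^{2} + 16y.
  reduce S modulo (f_1, f_2, f_3, h_4, h_5):
  remainder -\tfrac{148}{5}y^{2} + 32y + \tfrac{1728}{5} ≠ 0; add h_6 = -\tfrac{148}{5}y^{2} + 32y + \tfrac{1728}{5} to the basis.

S(f_1,h_4): lcm = xy. S = \tfrac{13}{4}y^{3} + y^{2} - 60y + 16.
  reduce S modulo (f_1, f_2, f_3, h_4, h_5, h_6):
  remainder \tfrac{11756}{37}y - \tfrac{47024}{37} ≠ 0; add h_7 = \tfrac{11756}{37}y - \tfrac{47024}{37} to the basis.

The other S-polynomials (S(f_2,h_4), S(f_3,h_4), S(f_1,h_5), S(f_2,h_5), S(f_3,h_5), S(h_4,h_5), S(f_1,h_6), S(f_2,h_6), S(f_3,h_6), S(h_4,h_6), S(h_5,h_6), S(f_1,h_7), S(f_2,h_7), S(f_3,h_7), S(h_4,h_7), S(h_5,h_7), S(h_6,h_7)) all reduce to 0 modulo the current basis, so we have a Gröbner basis.
Inter-reduce: drop elements whose leading term is divisible by another's, tail-reduce, and make monic.
Reduced Gröbner basis: {x, y - 4}.

Elimination: the polynomial y - 4 lies in the elimination ideal for y, so y ∈ {4}. For each such y, the remaining basis elements (now univariate) give the rest of the solution.
  y = 4: the earlier basis element becomes x = 0, giving x = 0 — point (0, 4).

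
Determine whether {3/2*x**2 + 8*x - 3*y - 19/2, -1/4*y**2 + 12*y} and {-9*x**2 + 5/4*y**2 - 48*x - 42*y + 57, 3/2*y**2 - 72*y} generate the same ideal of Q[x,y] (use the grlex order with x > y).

Two ideals are equal iff their reduced Gröbner bases coincide (the reduced basis is unique for a fixed ordering).
Buchberger on the first generating set:
f_1 = 3/2*x**2 + 8*x - 3*y - 19/2, LT = x**2.
f_2 = -1/4*y**2 + 12*y, LT = y**2.

The S-polynomials (S(f_1,f_2)) all reduce to 0 modulo the current basis, so we have a Gröbner basis.
Inter-reduce: drop elements whose leading term is divisible by another's, tail-reduce, and make monic.
Reduced Gröbner basis: {x**2 + 16/3*x - 2*y - 19/3, y**2 - 48*y}.

Buchberger on the second generating set:
h_1 = -9*x**2 + 5/4*y**2 - 48*x - 42*y + 57, LT = x**2.
h_2 = 3/2*y**2 - 72*y, LT = y**2.

The S-polynomials (S(h_1,h_2)) all reduce to 0 modulo the current basis, so we have a Gröbner basis.
Inter-reduce: drop elements whose leading term is divisible by another's, tail-reduce, and make monic.
Reduced Gröbner basis: {x**2 + 16/3*x - 2*y - 19/3, y**2 - 48*y}.

The two bases agree; hence the ideals are identical.
The choice of monomial ordering does not affect the verdict — as long as both bases are computed under the same ordering, their equality decides ideal equality.

Yes, the ideals are equal.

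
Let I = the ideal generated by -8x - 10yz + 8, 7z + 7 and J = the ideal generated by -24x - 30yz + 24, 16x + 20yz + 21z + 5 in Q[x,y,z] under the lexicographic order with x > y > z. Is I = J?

Equality of ideals is decidable: compute both reduced Gröbner bases (unique for the ordering) and check whether they agree.
Buchberger on the first generating set:
f_1 = -8x - 10yz + 8, LT = x.
f_2 = 7z + 7, LT = z.

The S-polynomials (S(f_1,f_2)) all reduce to 0 modulo the current basis, so we have a Gröbner basis.
Inter-reduce: drop elements whose leading term is divisible by another's, tail-reduce, and make monic.
Reduced Gröbner basis: {x - 5/4y - 1, z + 1}.

Buchberger on the second generating set:
h_1 = -24x - 30yz + 24, LT = x.
h_2 = 16x + 20yz + 21z + 5, LT = x.

S(h_1,h_2): lcm = x. S = -21/16z - 21/16.
  leading term z: no divisor's leading term divides it; move -21/16z to the remainder.
  leading term 1: no divisor's leading term divides it; move -21/16 to the remainder.
  remainder -21/16z - 21/16 ≠ 0; add k_3 = -21/16z - 21/16 to the basis.

The other S-polynomials (S(h_1,k_3), S(h_2,k_3)) all reduce to 0 modulo the current basis, so we have a Gröbner basis.
Inter-reduce: drop elements whose leading term is divisible by another's, tail-reduce, and make monic.
Reduced Gröbner basis: {x - 5/4y - 1, z + 1}.

The two bases agree; hence the ideals are identical.
The same test decides containment: I ⊆ J iff every generator of I reduces to 0 modulo a Gröbner basis of J.

Yes, the ideals are equal.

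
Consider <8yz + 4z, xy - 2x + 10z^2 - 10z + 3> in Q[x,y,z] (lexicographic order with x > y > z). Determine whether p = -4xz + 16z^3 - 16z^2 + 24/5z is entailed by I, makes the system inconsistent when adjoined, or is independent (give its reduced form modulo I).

-4xz + 16z^3 - 16z^2 + 24/5z lies in I (it reduces to 0).

First compute the reduced Gröbner basis of I by Buchberger's algorithm.
f_1 = 8yz + 4z, LT = yz.
f_2 = xy - 2x + 10z^2 - 10z + 3, LT = xy.

S(f_1,f_2): lcm = xyz. S = 5/2xz - 10z^3 + 10z^2 - 3z.
  reduce S modulo (f_1, f_2):
  remainder 5/2xz - 10z^3 + 10z^2 - 3z ≠ 0; add h_3 = 5/2xz - 10z^3 + 10z^2 - 3z to the basis.

The other S-polynomials (S(f_1,h_3), S(f_2,h_3)) all reduce to 0 modulo the current basis, so we have a Gröbner basis.
Inter-reduce: drop elements whose leading term is divisible by another's, tail-reduce, and make monic.
Reduced Gröbner basis: {xy - 2x + 10z^2 - 10z + 3, xz - 4z^3 + 4z^2 - 6/5z, yz + 1/2z}.
Label its elements g_1 = xy - 2x + 10z^2 - 10z + 3, g_2 = xz - 4z^3 + 4z^2 - 6/5z, g_3 = yz + 1/2z.

Reduce p = -4xz + 16z^3 - 16z^2 + 24/5z modulo G:
  leading term xz: subtract (-4)·g_2 from -4xz + 16z^3 - 16z^2 + 24/5z → 0
  normal form = 0.
Since the normal form is 0, p ∈ I.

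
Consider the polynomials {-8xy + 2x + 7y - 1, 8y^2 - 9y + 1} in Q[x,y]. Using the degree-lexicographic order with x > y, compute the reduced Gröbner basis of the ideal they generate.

G = {y^2 - 9/8y + 1/8, x - y}

f_1 = -8xy + 2x + 7y - 1, LT = xy.
f_2 = 8y^2 - 9y + 1, LT = y^2.

S(f_1,f_2): lcm = xy^2. S = 7/8xy - 7/8y^2 - 1/8x + 1/8y.
  reduce S modulo (f_1, f_2):
  remainder 3/32x - 3/32y ≠ 0; add g_3 = 3/32x - 3/32y to the basis.

The other S-polynomials (S(f_1,g_3), S(f_2,g_3)) all reduce to 0 modulo the current basis, so we have a Gröbner basis.
Inter-reduce: drop elements whose leading term is divisible by another's, tail-reduce, and make monic.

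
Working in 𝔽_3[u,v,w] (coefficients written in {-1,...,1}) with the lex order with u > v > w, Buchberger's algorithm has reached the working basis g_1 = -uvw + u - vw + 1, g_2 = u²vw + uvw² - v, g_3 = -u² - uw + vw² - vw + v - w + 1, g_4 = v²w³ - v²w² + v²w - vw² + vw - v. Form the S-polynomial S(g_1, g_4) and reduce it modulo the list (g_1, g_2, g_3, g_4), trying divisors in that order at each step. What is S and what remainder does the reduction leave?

S(g_1, g_4) = uv²w² - uv²w - uvw + uv + v²w³ - vw²; remainder on division = 0.

lcm(LM(g_1), LM(g_4)) = uv²w³.
S = (lcm/LT(g_1))·g_1 − (lcm/LT(g_4))·g_4 = uv²w² - uv²w - uvw + uv + v²w³ - vw².
Reduce S modulo (g_1, g_2, g_3, g_4) in that order:
  leading term uv²w²: subtract (-vw)·g_1 from uv²w² - uv²w - uvw + uv + v²w³ - vw² → -uv²w + uv + v²w³ - v²w² - vw² + vw
  leading term uv²w: subtract (v)·g_1 from -uv²w + uv + v²w³ - v²w² - vw² + vw → v²w³ - v²w² + v²w - vw² + vw - v
  leading term v²w³: subtract (1)·g_4 from v²w³ - v²w² + v²w - vw² + vw - v → 0
The remainder is 0, so this S-polynomial contributes no new basis element.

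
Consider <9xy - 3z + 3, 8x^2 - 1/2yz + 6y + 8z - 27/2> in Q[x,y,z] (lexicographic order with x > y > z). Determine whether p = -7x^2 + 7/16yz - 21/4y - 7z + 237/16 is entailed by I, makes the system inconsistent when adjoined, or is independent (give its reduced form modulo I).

First compute the reduced Gröbner basis of I by Buchberger's algorithm.
f_1 = 9xy - 3z + 3, LT = xy.
f_2 = 8x^2 - 1/2yz + 6y + 8z - 27/2, LT = x^2.

S(f_1,f_2): lcm = x^2y. S = -1/3xz + 1/3x + 1/16y^2z - 3/4y^2 - yz + 27/16y.
  reduce S modulo (f_1, f_2):
  remainder -1/3xz + 1/3x + 1/16y^2z - 3/4y^2 - yz + 27/16y ≠ 0; add h_3 = -1/3xz + 1/3x + 1/16y^2z - 3/4y^2 - yz + 27/16y to the basis.

S(f_1,h_3): lcm = xyz. S = xy + 3/16y^3z - 9/4y^3 - 3y^2z + 81/16y^2 - 1/3z^2 + 1/3z.
  reduce S modulo (f_1, f_2, h_3):
  remainder 3/16y^3z - 9/4y^3 - 3y^2z + 81/16y^2 - 1/3z^2 + 2/3z - 1/3 ≠ 0; add h_4 = 3/16y^3z - 9/4y^3 - 3y^2z + 81/16y^2 - 1/3z^2 + 2/3z - 1/3 to the basis.

The other S-polynomials (S(f_2,h_3), S(f_1,h_4), S(f_2,h_4), S(h_3,h_4)) all reduce to 0 modulo the current basis, so we have a Gröbner basis.
Inter-reduce: drop elements whose leading term is divisible by another's, tail-reduce, and make monic.
Reduced Gröbner basis: {x^2 - 1/16yz + 3/4y + z - 27/16, xy - 1/3z + 1/3, xz - x - 3/16y^2z + 9/4y^2 + 3yz - 81/16y, y^3z - 12y^3 - 16y^2z + 27y^2 - 16/9z^2 + 32/9z - 16/9}.
Label its elements g_1 = x^2 - 1/16yz + 3/4y + z - 27/16, g_2 = xy - 1/3z + 1/3, g_3 = xz - x - 3/16y^2z + 9/4y^2 + 3yz - 81/16y, g_4 = y^3z - 12y^3 - 16y^2z + 27y^2 - 16/9z^2 + 32/9z - 16/9.

Reduce p = -7x^2 + 7/16yz - 21/4y - 7z + 237/16 modulo G:
  leading term x^2: subtract (-7)·g_1 from -7x^2 + 7/16yz - 21/4y - 7z + 237/16 → 3
  leading term 1: no divisor's leading term divides it; move 3 to the remainder.
  normal form = 3.
The normal form is nonzero, so p ∉ I. Since p minus its normal form lies in I, I + (p) = I + (r) where r = 3; decide whether this ideal is the whole ring.
Here r = 3 is a nonzero constant, hence a unit: 1 ∈ I + (p), the Gröbner basis of I + (p) is {1}, and the enlarged system has no common solution — adjoining p is inconsistent.

The remainder on division by a Gröbner basis is unique — it is the normal form.

Adjoining -7x^2 + 7/16yz - 21/4y - 7z + 237/16 makes the ideal the whole ring: the system is inconsistent.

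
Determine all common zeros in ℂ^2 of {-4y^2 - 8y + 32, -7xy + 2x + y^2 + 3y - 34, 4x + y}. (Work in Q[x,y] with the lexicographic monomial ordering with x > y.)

{(1, -4)}

Compute a lex Gröbner basis by Buchberger's algorithm.
f_1 = -4y^2 - 8y + 32, LT = y^2.
f_2 = -7xy + 2x + y^2 + 3y - 34, LT = xy.
f_3 = 4x + y, LT = x.

S(f_1,f_2): lcm = xy^2. S = 16/7xy - 8x + 1/7y^3 + 3/7y^2 - 34/7y.
  leading term xy: subtract (-16/49)·f_2 from 16/7xy - 8x + 1/7y^3 + 3/7y^2 - 34/7y → -360/49x + 1/7y^3 + 37/49y^2 - 190/49y - 544/49
  leading term x: subtract (-90/49)·f_3 from -360/49x + 1/7y^3 + 37/49y^2 - 190/49y - 544/49 → 1/7y^3 + 37/49y^2 - 100/49y - 544/49
  leading term y^3: subtract (-1/28y)·f_1 from 1/7y^3 + 37/49y^2 - 100/49y - 544/49 → 23/49y^2 - 44/49y - 544/49
  leading term y^2: subtract (-23/196)·f_1 from 23/49y^2 - 44/49y - 544/49 → -90/49y - 360/49
  leading term y: no divisor's leading term divides it; move -90/49y to the remainder.
  leading term 1: no divisor's leading term divides it; move -360/49 to the remainder.
  remainder -90/49y - 360/49 ≠ 0; add h_4 = -90/49y - 360/49 to the basis.

S(f_1,f_3): leading monomials are coprime, so the S-polynomial reduces to 0 (Buchberger's first criterion).
S(f_2,f_3): lcm = xy. S = -2/7x - 11/28y^2 - 3/7y + 34/7.
  leading term x: subtract (-1/14)·f_3 from -2/7x - 11/28y^2 - 3/7y + 34/7 → -11/28y^2 - 5/14y + 34/7
  leading term y^2: subtract (11/112)·f_1 from -11/28y^2 - 5/14y + 34/7 → 3/7y + 12/7
  leading term y: subtract (-7/30)·h_4 from 3/7y + 12/7 → 0
  remainder 0.

S(f_1,h_4): lcm = y^2. S = -2y - 8.
  leading term y: subtract (49/45)·h_4 from -2y - 8 → 0
  remainder 0.

S(f_2,h_4): lcm = xy. S = -30/7x - 1/7y^2 - 3/7y + 34/7.
  leading term x: subtract (-15/14)·f_3 from -30/7x - 1/7y^2 - 3/7y + 34/7 → -1/7y^2 + 9/14y + 34/7
  leading term y^2: subtract (1/28)·f_1 from -1/7y^2 + 9/14y + 34/7 → 13/14y + 26/7
  leading term y: subtract (-91/180)·h_4 from 13/14y + 26/7 → 0
  remainder 0.

S(f_3,h_4): leading monomials are coprime, so the S-polynomial reduces to 0 (Buchberger's first criterion).
Every S-polynomial of the final basis reduces to 0, so we have a Gröbner basis.
Inter-reduce: drop elements whose leading term is divisible by another's, tail-reduce, and make monic.
Reduced Gröbner basis: {x - 1, y + 4}.

The lex basis is triangular: the last element involves only y. Solving y + 4 = 0 gives y ∈ {-4}; substituting each value into the earlier elements determines the remaining variables.
  y = -4: the earlier basis element becomes x - 1 = 0, giving x = 1 — point (1, -4).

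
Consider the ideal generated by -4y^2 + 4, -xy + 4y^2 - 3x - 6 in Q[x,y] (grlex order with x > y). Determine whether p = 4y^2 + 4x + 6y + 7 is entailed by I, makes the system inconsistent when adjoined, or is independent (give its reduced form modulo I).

First compute the reduced Gröbner basis of I by Buchberger's algorithm.
f_1 = -4y^2 + 4, LT = y^2.
f_2 = -xy + 4y^2 - 3x - 6, LT = xy.

S(f_1,f_2): lcm = xy^2. S = 4y^3 - 3xy - x - 6y.
  leading term y^3: subtract (-y)·f_1 from 4y^3 - 3xy - x - 6y → -3xy - x - 2y
  leading term xy: subtract (3)·f_2 from -3xy - x - 2y → -12y^2 + 8x - 2y + 18
  leading term y^2: subtract (3)·f_1 from -12y^2 + 8x - 2y + 18 → 8x - 2y + 6
  leading term x: no divisor's leading term divides it; move 8x to the remainder.
  leading term y: no divisor's leading term divides it; move -2y to the remainder.
  leading term 1: no divisor's leading term divides it; move 6 to the remainder.
  remainder 8x - 2y + 6 ≠ 0; add h_3 = 8x - 2y + 6 to the basis.

S(f_1,h_3): leading monomials are coprime, so the S-polynomial reduces to 0 (Buchberger's first criterion).
S(f_2,h_3): lcm = xy. S = -15/4y^2 + 3x - 3/4y + 6.
  leading term y^2: subtract (15/16)·f_1 from -15/4y^2 + 3x - 3/4y + 6 → 3x - 3/4y + 9/4
  leading term x: subtract (3/8)·h_3 from 3x - 3/4y + 9/4 → 0
  remainder 0.

Every S-polynomial of the final basis reduces to 0, so we have a Gröbner basis.
Inter-reduce: drop elements whose leading term is divisible by another's, tail-reduce, and make monic.
Reduced Gröbner basis: {y^2 - 1, x - 1/4y + 3/4}.
Label its elements g_1 = y^2 - 1, g_2 = x - 1/4y + 3/4.

Reduce p = 4y^2 + 4x + 6y + 7 modulo G:
  leading term y^2: subtract (4)·g_1 from 4y^2 + 4x + 6y + 7 → 4x + 6y + 11
  leading term x: subtract (4)·g_2 from 4x + 6y + 11 → 7y + 8
  leading term y: no divisor's leading term divides it; move 7y to the remainder.
  leading term 1: no divisor's leading term divides it; move 8 to the remainder.
  normal form = 7y + 8.
The normal form is nonzero, so p ∉ I. Since p minus its normal form lies in I, I + (p) = I + (r) where r = 7y + 8; decide whether this ideal is the whole ring.
Run Buchberger on G together with r (pairs among the g_i already reduce to 0 since G is a Gröbner basis):
g_1 = y^2 - 1, LT = y^2.
g_2 = x - 1/4y + 3/4, LT = x.
r = 7y + 8, LT = y.

S(g_1,g_2): leading monomials are coprime, so the S-polynomial reduces to 0 (Buchberger's first criterion).
S(g_1,r): lcm = y^2. S = -8/7y - 1.
  leading term y: subtract (-8/49)·r from -8/7y - 1 → 15/49
  leading term 1: no divisor's leading term divides it; move 15/49 to the remainder.
  remainder 15/49 ≠ 0; add m_4 = 15/49 to the basis.

S(g_2,r): leading monomials are coprime, so the S-polynomial reduces to 0 (Buchberger's first criterion).
S(g_1,m_4): leading monomials are coprime, so the S-polynomial reduces to 0 (Buchberger's first criterion).
S(g_2,m_4): leading monomials are coprime, so the S-polynomial reduces to 0 (Buchberger's first criterion).
S(r,m_4): leading monomials are coprime, so the S-polynomial reduces to 0 (Buchberger's first criterion).
Every S-polynomial of the final basis reduces to 0, so we have a Gröbner basis.
Inter-reduce: drop elements whose leading term is divisible by another's, tail-reduce, and make monic.
Reduced Gröbner basis: {1}.
The reduced Gröbner basis of I + (p) is {1}: the ideal is the whole ring, so the enlarged system has no common solution — adjoining p is inconsistent.

Adjoining 4y^2 + 4x + 6y + 7 makes the ideal the whole ring: the system is inconsistent.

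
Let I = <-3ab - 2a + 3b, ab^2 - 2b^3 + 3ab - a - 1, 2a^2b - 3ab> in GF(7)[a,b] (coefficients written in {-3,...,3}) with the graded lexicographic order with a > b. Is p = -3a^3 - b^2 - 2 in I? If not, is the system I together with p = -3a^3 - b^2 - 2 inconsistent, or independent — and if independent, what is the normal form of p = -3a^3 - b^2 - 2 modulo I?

Adjoining -3a^3 - b^2 - 2 makes the ideal the whole ring: the system is inconsistent.

First compute the reduced Gröbner basis of I by Buchberger's algorithm.
f_1 = -3ab - 2a + 3b, LT = ab.
f_2 = ab^2 - 2b^3 + 3ab - a - 1, LT = ab^2.
f_3 = 2a^2b - 3ab, LT = a^2b.

S(f_1,f_2): lcm = ab^2. S = 2b^3 - b^2 + a + 1.
  reduce S modulo (f_1, f_2, f_3):
  remainder 2b^3 - b^2 + a + 1 ≠ 0; add h_4 = 2b^3 - b^2 + a + 1 to the basis.

S(f_1,f_3): lcm = a^2b. S = 3a^2 - 3ab.
  reduce S modulo (f_1, f_2, f_3, h_4):
  remainder 3a^2 + 2a - 3b ≠ 0; add h_5 = 3a^2 + 2a - 3b to the basis.

S(f_2,f_3): lcm = a^2b^2. S = -2ab^3 + 3a^2b - 2ab^2 - a^2 - a.
  reduce S modulo (f_1, f_2, f_3, h_4, h_5):
  remainder 3b^2 + a + 2b + 1 ≠ 0; add h_6 = 3b^2 + a + 2b + 1 to the basis.

S(f_1,h_4): lcm = ab^3. S = -b^3 + 3a^2 + 3a.
  reduce S modulo (f_1, f_2, f_3, h_4, h_5, h_6):
  remainder -3a + b + 3 ≠ 0; add h_7 = -3a + b + 3 to the basis.

S(f_3,h_4): lcm = a^2b^3. S = -3a^2b^2 + 2ab^3 + 3a^3 + 3a^2.
  reduce S modulo (f_1, f_2, f_3, h_4, h_5, h_6, h_7):
  remainder 2b - 3 ≠ 0; add h_8 = 2b - 3 to the basis.

The other S-polynomials (S(f_2,h_4), S(f_1,h_5), S(f_2,h_5), S(f_3,h_5), S(h_4,h_5), S(f_1,h_6), S(f_2,h_6), S(f_3,h_6), S(h_4,h_6), S(h_5,h_6), S(f_1,h_7), S(f_2,h_7), S(f_3,h_7), S(h_4,h_7), S(h_5,h_7), S(h_6,h_7), S(f_1,h_8), S(f_2,h_8), S(f_3,h_8), S(h_4,h_8), S(h_5,h_8), S(h_6,h_8), S(h_7,h_8)) all reduce to 0 modulo the current basis, so we have a Gröbner basis.
Inter-reduce: drop elements whose leading term is divisible by another's, tail-reduce, and make monic.
Reduced Gröbner basis: {a + 2, b + 2}.
Label its elements g_1 = a + 2, g_2 = b + 2.

Reduce p = -3a^3 - b^2 - 2 modulo G:
  leading term a^3: subtract (-3a^2)·g_1 from -3a^3 - b^2 - 2 → -a^2 - b^2 - 2
  leading term a^2: subtract (-a)·g_1 from -a^2 - b^2 - 2 → -b^2 + 2a - 2
  leading term b^2: subtract (-b)·g_2 from -b^2 + 2a - 2 → 2a + 2b - 2
  leading term a: subtract (2)·g_1 from 2a + 2b - 2 → 2b + 1
  leading term b: subtract (2)·g_2 from 2b + 1 → -3
  leading term 1: no divisor's leading term divides it; move -3 to the remainder.
  normal form = -3.
The normal form is nonzero, so p ∉ I. Since p minus its normal form lies in I, I + (p) = I + (r) where r = -3; decide whether this ideal is the whole ring.
Here r = -3 is a nonzero constant, hence a unit: 1 ∈ I + (p), the Gröbner basis of I + (p) is {1}, and the enlarged system has no common solution — adjoining p is inconsistent.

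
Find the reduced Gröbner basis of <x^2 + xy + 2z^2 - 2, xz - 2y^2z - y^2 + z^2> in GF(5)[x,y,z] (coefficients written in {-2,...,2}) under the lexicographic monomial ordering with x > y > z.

f_1 = x^2 + xy + 2z^2 - 2, LT = x^2.
f_2 = xz - 2y^2z - y^2 + z^2, LT = xz.

S(f_1,f_2): lcm = x^2z. S = 2xy^2z + xy^2 + xyz - xz^2 + 2z^3 - 2z.
  reduce S modulo (f_1, f_2):
  remainder xy^2 - y^4z + 2y^4 + 2y^3z + y^3 + y^2z^2 - y^2z - yz^2 - 2z^3 - 2z ≠ 0; add g_3 = xy^2 - y^4z + 2y^4 + 2y^3z + y^3 + y^2z^2 - y^2z - yz^2 - 2z^3 - 2z to the basis.

S(f_1,g_3): lcm = x^2y^2. S = xy^4z - 2xy^4 - 2xy^3z - xy^2z^2 + xy^2z + xyz^2 + 2xz^3 + 2xz + 2y^2z^2 - 2y^2.
  reduce S modulo (f_1, f_2, g_3):
  remainder -y^4z^2 - y^4z + y^4 + 2y^3z^2 + y^3z + y^2z^3 - 2y^2z^2 - yz^3 - 2z^4 - 2z^2 ≠ 0; add g_4 = -y^4z^2 - y^4z + y^4 + 2y^3z^2 + y^3z + y^2z^3 - 2y^2z^2 - yz^3 - 2z^4 - 2z^2 to the basis.

The other S-polynomials (S(f_2,g_3), S(f_1,g_4), S(f_2,g_4), S(g_3,g_4)) all reduce to 0 modulo the current basis, so we have a Gröbner basis.

G = {x^2 + xy + 2z^2 - 2, xy^2 - y^4z + 2y^4 + 2y^3z + y^3 + y^2z^2 - y^2z - yz^2 - 2z^3 - 2z, xz - 2y^2z - y^2 + z^2, y^4z^2 + y^4z - y^4 - 2y^3z^2 - y^3z - y^2z^3 + 2y^2z^2 + yz^3 + 2z^4 + 2z^2}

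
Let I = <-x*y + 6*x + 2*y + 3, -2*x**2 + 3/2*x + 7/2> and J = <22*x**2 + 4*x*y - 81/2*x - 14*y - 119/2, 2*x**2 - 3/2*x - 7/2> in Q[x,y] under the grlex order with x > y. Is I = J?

For a fixed monomial order, each ideal has a unique reduced Gröbner basis; comparing bases decides equality.
Buchberger on the first generating set:
f_1 = -x*y + 6*x + 2*y + 3, LT = x*y.
f_2 = -2*x**2 + 3/2*x + 7/2, LT = x**2.

S(f_1,f_2): lcm = x**2*y. S = -6*x**2 - 5/4*x*y - 3*x + 7/4*y.
  leading term x**2: subtract (3)·f_2 from -6*x**2 - 5/4*x*y - 3*x + 7/4*y → -5/4*x*y - 15/2*x + 7/4*y - 21/2
  leading term x*y: subtract (5/4)·f_1 from -5/4*x*y - 15/2*x + 7/4*y - 21/2 → -15*x - 3/4*y - 57/4
  leading term x: no divisor's leading term divides it; move -15*x to the remainder.
  leading term y: no divisor's leading term divides it; move -3/4*y to the remainder.
  leading term 1: no divisor's leading term divides it; move -57/4 to the remainder.
  remainder -15*x - 3/4*y - 57/4 ≠ 0; add g_3 = -15*x - 3/4*y - 57/4 to the basis.

S(f_1,g_3): lcm = x*y. S = -1/20*y**2 - 6*x - 59/20*y - 3.
  leading term y**2: no divisor's leading term divides it; move -1/20*y**2 to the remainder.
  leading term x: subtract (2/5)·g_3 from -6*x - 59/20*y - 3 → -53/20*y + 27/10
  leading term y: no divisor's leading term divides it; move -53/20*y to the remainder.
  leading term 1: no divisor's leading term divides it; move 27/10 to the remainder.
  remainder -1/20*y**2 - 53/20*y + 27/10 ≠ 0; add g_4 = -1/20*y**2 - 53/20*y + 27/10 to the basis.

The other S-polynomials (S(f_2,g_3), S(f_1,g_4), S(f_2,g_4), S(g_3,g_4)) all reduce to 0 modulo the current basis, so we have a Gröbner basis.
Inter-reduce: drop elements whose leading term is divisible by another's, tail-reduce, and make monic.
Reduced Gröbner basis: {y**2 + 53*y - 54, x + 1/20*y + 19/20}.

Buchberger on the second generating set:
h_1 = 22*x**2 + 4*x*y - 81/2*x - 14*y - 119/2, LT = x**2.
h_2 = 2*x**2 - 3/2*x - 7/2, LT = x**2.

S(h_1,h_2): lcm = x**2. S = 2/11*x*y - 12/11*x - 7/11*y - 21/22.
  leading term x*y: no divisor's leading term divides it; move 2/11*x*y to the remainder.
  leading term x: no divisor's leading term divides it; move -12/11*x to the remainder.
  leading term y: no divisor's leading term divides it; move -7/11*y to the remainder.
  leading term 1: no divisor's leading term divides it; move -21/22 to the remainder.
  remainder 2/11*x*y - 12/11*x - 7/11*y - 21/22 ≠ 0; add k_3 = 2/11*x*y - 12/11*x - 7/11*y - 21/22 to the basis.

S(h_1,k_3): lcm = x**2*y. S = 2/11*x*y**2 + 6*x**2 + 73/44*x*y - 7/11*y**2 + 21/4*x - 119/44*y.
  leading term x*y**2: subtract (y)·k_3 from 2/11*x*y**2 + 6*x**2 + 73/44*x*y - 7/11*y**2 + 21/4*x - 119/44*y → 6*x**2 + 11/4*x*y + 21/4*x - 7/4*y
  leading term x**2: subtract (3/11)·h_1 from 6*x**2 + 11/4*x*y + 21/4*x - 7/4*y → 73/44*x*y + 717/44*x + 91/44*y + 357/22
  leading term x*y: subtract (73/8)·k_3 from 73/44*x*y + 717/44*x + 91/44*y + 357/22 → 105/4*x + 63/8*y + 399/16
  leading term x: no divisor's leading term divides it; move 105/4*x to the remainder.
  leading term y: no divisor's leading term divides it; move 63/8*y to the remainder.
  leading term 1: no divisor's leading term divides it; move 399/16 to the remainder.
  remainder 105/4*x + 63/8*y + 399/16 ≠ 0; add k_4 = 105/4*x + 63/8*y + 399/16 to the basis.

S(k_3,k_4): lcm = x*y. S = -3/10*y**2 - 6*x - 89/20*y - 21/4.
  leading term y**2: no divisor's leading term divides it; move -3/10*y**2 to the remainder.
  leading term x: subtract (-8/35)·k_4 from -6*x - 89/20*y - 21/4 → -53/20*y + 9/20
  leading term y: no divisor's leading term divides it; move -53/20*y to the remainder.
  leading term 1: no divisor's leading term divides it; move 9/20 to the remainder.
  remainder -3/10*y**2 - 53/20*y + 9/20 ≠ 0; add k_5 = -3/10*y**2 - 53/20*y + 9/20 to the basis.

The other S-polynomials (S(h_2,k_3), S(h_1,k_4), S(h_2,k_4), S(h_1,k_5), S(h_2,k_5), S(k_3,k_5), S(k_4,k_5)) all reduce to 0 modulo the current basis, so we have a Gröbner basis.
Inter-reduce: drop elements whose leading term is divisible by another's, tail-reduce, and make monic.
Reduced Gröbner basis: {y**2 + 53/6*y - 3/2, x + 3/10*y + 19/20}.

These differ, so the ideals are not equal.

No, the ideals differ.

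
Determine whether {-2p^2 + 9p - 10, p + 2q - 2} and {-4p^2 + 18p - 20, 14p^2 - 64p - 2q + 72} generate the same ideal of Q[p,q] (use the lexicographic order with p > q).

Yes, the ideals are equal.

Two ideals are equal iff their reduced Gröbner bases coincide (the reduced basis is unique for a fixed ordering).
Buchberger on the first generating set:
f_1 = -2p^2 + 9p - 10, LT = p^2.
f_2 = p + 2q - 2, LT = p.

S(f_1,f_2): lcm = p^2. S = -2pq - 5/2p + 5.
  leading term pq: subtract (-2q)·f_2 from -2pq - 5/2p + 5 → -5/2p + 4q^2 - 4q + 5
  leading term p: subtract (-5/2)·f_2 from -5/2p + 4q^2 - 4q + 5 → 4q^2 + q
  leading term q^2: no divisor's leading term divides it; move 4q^2 to the remainder.
  leading term q: no divisor's leading term divides it; move q to the remainder.
  remainder 4q^2 + q ≠ 0; add g_3 = 4q^2 + q to the basis.

The other S-polynomials (S(f_1,g_3), S(f_2,g_3)) all reduce to 0 modulo the current basis, so we have a Gröbner basis.
Inter-reduce: drop elements whose leading term is divisible by another's, tail-reduce, and make monic.
Reduced Gröbner basis: {p + 2q - 2, q^2 + 1/4q}.

Buchberger on the second generating set:
h_1 = -4p^2 + 18p - 20, LT = p^2.
h_2 = 14p^2 - 64p - 2q + 72, LT = p^2.

S(h_1,h_2): lcm = p^2. S = 1/14p + 1/7q - 1/7.
  leading term p: no divisor's leading term divides it; move 1/14p to the remainder.
  leading term q: no divisor's leading term divides it; move 1/7q to the remainder.
  leading term 1: no divisor's leading term divides it; move -1/7 to the remainder.
  remainder 1/14p + 1/7q - 1/7 ≠ 0; add k_3 = 1/14p + 1/7q - 1/7 to the basis.

S(h_1,k_3): lcm = p^2. S = -2pq - 5/2p + 5.
  leading term pq: subtract (-28q)·k_3 from -2pq - 5/2p + 5 → -5/2p + 4q^2 - 4q + 5
  leading term p: subtract (-35)·k_3 from -5/2p + 4q^2 - 4q + 5 → 4q^2 + q
  leading term q^2: no divisor's leading term divides it; move 4q^2 to the remainder.
  leading term q: no divisor's leading term divides it; move q to the remainder.
  remainder 4q^2 + q ≠ 0; add k_4 = 4q^2 + q to the basis.

The other S-polynomials (S(h_2,k_3), S(h_1,k_4), S(h_2,k_4), S(k_3,k_4)) all reduce to 0 modulo the current basis, so we have a Gröbner basis.
Inter-reduce: drop elements whose leading term is divisible by another's, tail-reduce, and make monic.
Reduced Gröbner basis: {p + 2q - 2, q^2 + 1/4q}.

These coincide, so the ideals are equal.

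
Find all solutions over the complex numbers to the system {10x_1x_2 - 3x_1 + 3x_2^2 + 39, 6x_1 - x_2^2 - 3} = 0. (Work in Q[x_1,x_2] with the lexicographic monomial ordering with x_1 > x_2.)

Compute a lex Gröbner basis by Buchberger's algorithm.
f_1 = 10x_1x_2 - 3x_1 + 3x_2^2 + 39, LT = x_1x_2.
f_2 = 6x_1 - x_2^2 - 3, LT = x_1.

S(f_1,f_2): lcm = x_1x_2. S = -3/10x_1 + 1/6x_2^3 + 3/10x_2^2 + 1/2x_2 + 39/10.
  leading term x_1: subtract (-1/20)·f_2 from -3/10x_1 + 1/6x_2^3 + 3/10x_2^2 + 1/2x_2 + 39/10 → 1/6x_2^3 + 1/4x_2^2 + 1/2x_2 + 15/4
  leading term x_2^3: no divisor's leading term divides it; move 1/6x_2^3 to the remainder.
  leading term x_2^2: no divisor's leading term divides it; move 1/4x_2^2 to the remainder.
  leading term x_2: no divisor's leading term divides it; move 1/2x_2 to the remainder.
  leading term 1: no divisor's leading term divides it; move 15/4 to the remainder.
  remainder 1/6x_2^3 + 1/4x_2^2 + 1/2x_2 + 15/4 ≠ 0; add h_3 = 1/6x_2^3 + 1/4x_2^2 + 1/2x_2 + 15/4 to the basis.

S(f_1,h_3): lcm = x_1x_2^3. S = -9/5x_1x_2^2 - 3x_1x_2 - 45/2x_1 + 3/10x_2^4 + 39/10x_2^2.
  leading term x_1x_2^2: subtract (-9/50x_2)·f_1 from -9/5x_1x_2^2 - 3x_1x_2 - 45/2x_1 + 3/10x_2^4 + 39/10x_2^2 → -177/50x_1x_2 - 45/2x_1 + 3/10x_2^4 + 27/50x_2^3 + 39/10x_2^2 + 351/50x_2
  leading term x_1x_2: subtract (-177/500)·f_1 from -177/50x_1x_2 - 45/2x_1 + 3/10x_2^4 + 27/50x_2^3 + 39/10x_2^2 + 351/50x_2 → -11781/500x_1 + 3/10x_2^4 + 27/50x_2^3 + 2481/500x_2^2 + 351/50x_2 + 6903/500
  leading term x_1: subtract (-3927/1000)·f_2 from -11781/500x_1 + 3/10x_2^4 + 27/50x_2^3 + 2481/500x_2^2 + 351/50x_2 + 6903/500 → 3/10x_2^4 + 27/50x_2^3 + 207/200x_2^2 + 351/50x_2 + 81/40
  leading term x_2^4: subtract (9/5x_2)·h_3 from 3/10x_2^4 + 27/50x_2^3 + 207/200x_2^2 + 351/50x_2 + 81/40 → 9/100x_2^3 + 27/200x_2^2 + 27/100x_2 + 81/40
  leading term x_2^3: subtract (27/50)·h_3 from 9/100x_2^3 + 27/200x_2^2 + 27/100x_2 + 81/40 → 0
  remainder 0.

S(f_2,h_3): leading monomials are coprime, so the S-polynomial reduces to 0 (Buchberger's first criterion).
Every S-polynomial of the final basis reduces to 0, so we have a Gröbner basis.
Inter-reduce: drop elements whose leading term is divisible by another's, tail-reduce, and make monic.
Reduced Gröbner basis: {x_1 - 1/6x_2^2 - 1/2, x_2^3 + 3/2x_2^2 + 3x_2 + 45/2}.

Elimination: the polynomial x_2^3 + 3/2x_2^2 + 3x_2 + 45/2 lies in the elimination ideal for x_2, so x_2 ∈ {-3, 3/4 - sqrt(111)*I/4, 3/4 + sqrt(111)*I/4}. For each such x_2, the remaining basis elements (now univariate) give the rest of the solution.
  x_2 = -3: the earlier basis element becomes x_1 - 2 = 0, giving x_1 = 2 — point (2, -3).
  x_2 = 3/4 - sqrt(111)*I/4: the earlier basis element becomes x_1 + 9/16 + sqrt(111)*I/16 = 0, giving x_1 = -9/16 - sqrt(111)*I/16 — point (-9/16 - sqrt(111)*I/16, 3/4 - sqrt(111)*I/4).
  x_2 = 3/4 + sqrt(111)*I/4: the earlier basis element becomes x_1 + 9/16 - sqrt(111)*I/16 = 0, giving x_1 = -9/16 + sqrt(111)*I/16 — point (-9/16 + sqrt(111)*I/16, 3/4 + sqrt(111)*I/4).
Check: every point annihilates each of the original generators.

{(2, -3), (-9/16 - sqrt(111)*I/16, 3/4 - sqrt(111)*I/4), (-9/16 + sqrt(111)*I/16, 3/4 + sqrt(111)*I/4)}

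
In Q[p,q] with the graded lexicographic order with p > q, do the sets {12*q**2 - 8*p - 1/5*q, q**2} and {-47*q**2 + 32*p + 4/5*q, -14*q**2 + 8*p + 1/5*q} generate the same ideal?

Yes, the ideals are equal.

For a fixed monomial order, each ideal has a unique reduced Gröbner basis; comparing bases decides equality.
Buchberger on the first generating set:
f_1 = 12*q**2 - 8*p - 1/5*q, LT = q**2.
f_2 = q**2, LT = q**2.

S(f_1,f_2): lcm = q**2. S = -2/3*p - 1/60*q.
  leading term p: no divisor's leading term divides it; move -2/3*p to the remainder.
  leading term q: no divisor's leading term divides it; move -1/60*q to the remainder.
  remainder -2/3*p - 1/60*q ≠ 0; add g_3 = -2/3*p - 1/60*q to the basis.

S(f_1,g_3): leading monomials are coprime, so the S-polynomial reduces to 0 (Buchberger's first criterion).
S(f_2,g_3): leading monomials are coprime, so the S-polynomial reduces to 0 (Buchberger's first criterion).
Every S-polynomial of the final basis reduces to 0, so we have a Gröbner basis.
Inter-reduce: drop elements whose leading term is divisible by another's, tail-reduce, and make monic.
Reduced Gröbner basis: {q**2, p + 1/40*q}.

Buchberger on the second generating set:
h_1 = -47*q**2 + 32*p + 4/5*q, LT = q**2.
h_2 = -14*q**2 + 8*p + 1/5*q, LT = q**2.

S(h_1,h_2): lcm = q**2. S = -36/329*p - 9/3290*q.
  leading term p: no divisor's leading term divides it; move -36/329*p to the remainder.
  leading term q: no divisor's leading term divides it; move -9/3290*q to the remainder.
  remainder -36/329*p - 9/3290*q ≠ 0; add k_3 = -36/329*p - 9/3290*q to the basis.

S(h_1,k_3): leading monomials are coprime, so the S-polynomial reduces to 0 (Buchberger's first criterion).
S(h_2,k_3): leading monomials are coprime, so the S-polynomial reduces to 0 (Buchberger's first criterion).
Every S-polynomial of the final basis reduces to 0, so we have a Gröbner basis.
Inter-reduce: drop elements whose leading term is divisible by another's, tail-reduce, and make monic.
Reduced Gröbner basis: {q**2, p + 1/40*q}.

These coincide, so the ideals are equal.
The same test decides containment: I ⊆ J iff every generator of I reduces to 0 modulo a Gröbner basis of J.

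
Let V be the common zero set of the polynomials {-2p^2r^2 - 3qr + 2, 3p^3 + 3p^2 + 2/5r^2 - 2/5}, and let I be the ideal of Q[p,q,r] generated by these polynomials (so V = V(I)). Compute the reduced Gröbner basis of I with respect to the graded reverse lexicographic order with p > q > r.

G = {p^2r^2 + 3/2qr - 1, r^4 - 45/4pqr - 45/4qr - r^2 + 15/2p + 15/2, p^3 + p^2 + 2/15r^2 - 2/15}

f_1 = -2p^2r^2 - 3qr + 2, LT = p^2r^2.
f_2 = 3p^3 + 3p^2 + 2/5r^2 - 2/5, LT = p^3.

S(f_1,f_2): lcm = p^3r^2. S = -p^2r^2 - 2/15r^4 + 3/2pqr + 2/15r^2 - p.
  leading term p^2r^2: subtract (1/2)·f_1 from -p^2r^2 - 2/15r^4 + 3/2pqr + 2/15r^2 - p → -2/15r^4 + 3/2pqr + 3/2qr + 2/15r^2 - p - 1
  leading term r^4: no divisor's leading term divides it; move -2/15r^4 to the remainder.
  leading term pqr: no divisor's leading term divides it; move 3/2pqr to the remainder.
  leading term qr: no divisor's leading term divides it; move 3/2qr to the remainder.
  leading term r^2: no divisor's leading term divides it; move 2/15r^2 to the remainder.
  leading term p: no divisor's leading term divides it; move -p to the remainder.
  leading term 1: no divisor's leading term divides it; move -1 to the remainder.
  remainder -2/15r^4 + 3/2pqr + 3/2qr + 2/15r^2 - p - 1 ≠ 0; add g_3 = -2/15r^4 + 3/2pqr + 3/2qr + 2/15r^2 - p - 1 to the basis.

The other S-polynomials (S(f_1,g_3), S(f_2,g_3)) all reduce to 0 modulo the current basis, so we have a Gröbner basis.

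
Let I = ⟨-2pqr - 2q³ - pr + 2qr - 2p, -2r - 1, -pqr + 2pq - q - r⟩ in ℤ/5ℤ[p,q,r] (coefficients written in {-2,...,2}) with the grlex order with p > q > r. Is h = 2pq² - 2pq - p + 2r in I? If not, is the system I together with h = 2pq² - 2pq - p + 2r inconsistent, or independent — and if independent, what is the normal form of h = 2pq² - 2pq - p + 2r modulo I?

Adjoining 2pq² - 2pq - p + 2r makes the ideal the whole ring: the system is inconsistent.

First compute the reduced Gröbner basis of I by Buchberger's algorithm.
f_1 = -2pqr - 2q³ - pr + 2qr - 2p, LT = pqr.
f_2 = -2r - 1, LT = r.
f_3 = -pqr + 2pq - q - r, LT = pqr.

S(f_1,f_2): lcm = pqr. S = q³ + 2pq - 2pr - qr + p.
  leading term q³: no divisor's leading term divides it; move q³ to the remainder.
  leading term pq: no divisor's leading term divides it; move 2pq to the remainder.
  leading term pr: subtract (p)·f_2 from -2pr - qr + p → -qr + 2p
  leading term qr: subtract (-2q)·f_2 from -qr + 2p → 2p - 2q
  leading term p: no divisor's leading term divides it; move 2p to the remainder.
  leading term q: no divisor's leading term divides it; move -2q to the remainder.
  remainder q³ + 2pq + 2p - 2q ≠ 0; add k_4 = q³ + 2pq + 2p - 2q to the basis.

S(f_1,f_3): lcm = pqr. S = q³ + 2pq - 2pr - qr + p - q - r.
  leading term q³: subtract (1)·k_4 from q³ + 2pq - 2pr - qr + p - q - r → -2pr - qr - p + q - r
  leading term pr: subtract (p)·f_2 from -2pr - qr - p + q - r → -qr + q - r
  leading term qr: subtract (-2q)·f_2 from -qr + q - r → -q - r
  leading term q: no divisor's leading term divides it; move -q to the remainder.
  leading term r: subtract (-2)·f_2 from -r → -2
  leading term 1: no divisor's leading term divides it; move -2 to the remainder.
  remainder -q - 2 ≠ 0; add k_5 = -q - 2 to the basis.

S(f_3,k_4): lcm = pq³r. S = -2p²qr - 2pq³ - 2p²r + 2pqr + q³ + q²r.
  leading term p²qr: subtract (p)·f_1 from -2p²qr - 2pq³ - 2p²r + 2pqr + q³ + q²r → -p²r + q³ + q²r + 2p²
  leading term p²r: subtract (-2p²)·f_2 from -p²r + q³ + q²r + 2p² → q³ + q²r
  leading term q³: subtract (1)·k_4 from q³ + q²r → q²r - 2pq - 2p + 2q
  leading term q²r: subtract (2q²)·f_2 from q²r - 2pq - 2p + 2q → -2pq + 2q² - 2p + 2q
  leading term pq: subtract (2p)·k_5 from -2pq + 2q² - 2p + 2q → 2q² + 2p + 2q
  leading term q²: subtract (-2q)·k_5 from 2q² + 2p + 2q → 2p - 2q
  leading term p: no divisor's leading term divides it; move 2p to the remainder.
  leading term q: subtract (2)·k_5 from -2q → -1
  leading term 1: no divisor's leading term divides it; move -1 to the remainder.
  remainder 2p - 1 ≠ 0; add k_6 = 2p - 1 to the basis.

The other S-polynomials (S(f_2,f_3), S(f_1,k_4), S(f_2,k_4), S(f_1,k_5), S(f_2,k_5), S(f_3,k_5), S(k_4,k_5), S(f_1,k_6), S(f_2,k_6), S(f_3,k_6), S(k_4,k_6), S(k_5,k_6)) all reduce to 0 modulo the current basis, so we have a Gröbner basis.
Inter-reduce: drop elements whose leading term is divisible by another's, tail-reduce, and make monic.
Reduced Gröbner basis: {p + 2, q + 2, r - 2}.
Label its elements g_1 = p + 2, g_2 = q + 2, g_3 = r - 2.

Reduce h = 2pq² - 2pq - p + 2r modulo G:
  leading term pq²: subtract (2q²)·g_1 from 2pq² - 2pq - p + 2r → -2pq + q² - p + 2r
  leading term pq: subtract (-2q)·g_1 from -2pq + q² - p + 2r → q² - p - q + 2r
  leading term q²: subtract (q)·g_2 from q² - p - q + 2r → -p + 2q + 2r
  leading term p: subtract (-1)·g_1 from -p + 2q + 2r → 2q + 2r + 2
  leading term q: subtract (2)·g_2 from 2q + 2r + 2 → 2r - 2
  leading term r: subtract (2)·g_3 from 2r - 2 → 2
  leading term 1: no divisor's leading term divides it; move 2 to the remainder.
  normal form = 2.
The normal form is nonzero, so h ∉ I. Since h minus its normal form lies in I, I + (h) = I + (n) where n = 2; decide whether this ideal is the whole ring.
Here n = 2 is a nonzero constant, hence a unit: 1 ∈ I + (h), the Gröbner basis of I + (h) is {1}, and the enlarged system has no common solution — adjoining h is inconsistent.

Ideal membership is decidable via reduction modulo a Gröbner basis.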